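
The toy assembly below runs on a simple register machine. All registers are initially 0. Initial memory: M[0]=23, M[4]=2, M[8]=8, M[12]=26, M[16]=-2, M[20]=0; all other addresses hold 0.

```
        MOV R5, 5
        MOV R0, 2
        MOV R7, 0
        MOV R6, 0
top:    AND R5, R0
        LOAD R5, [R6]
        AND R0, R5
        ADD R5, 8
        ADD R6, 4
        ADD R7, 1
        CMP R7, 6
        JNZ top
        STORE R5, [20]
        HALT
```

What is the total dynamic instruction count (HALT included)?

54

MOV R5, 5 → R5=5
MOV R0, 2 → R0=2
MOV R7, 0 → R7=0
MOV R6, 0 → R6=0
AND R5, R0 → R5=5&2=0
LOAD R5, [R6] → R5=M[0]=23
AND R0, R5 → R0=2&23=2
ADD R5, 8 → R5=23+8=31
ADD R6, 4 → R6=0+4=4
ADD R7, 1 → R7=0+1=1
CMP R7, 6  (cmp 1,6)
JNZ top: taken
AND R5, R0 → R5=31&2=2
LOAD R5, [R6] → R5=M[4]=2
AND R0, R5 → R0=2&2=2
ADD R5, 8 → R5=2+8=10
ADD R6, 4 → R6=4+4=8
ADD R7, 1 → R7=1+1=2
CMP R7, 6  (cmp 2,6)
JNZ top: taken
AND R5, R0 → R5=10&2=2
LOAD R5, [R6] → R5=M[8]=8
AND R0, R5 → R0=2&8=0
ADD R5, 8 → R5=8+8=16
ADD R6, 4 → R6=8+4=12
ADD R7, 1 → R7=2+1=3
CMP R7, 6  (cmp 3,6)
JNZ top: taken
AND R5, R0 → R5=16&0=0
LOAD R5, [R6] → R5=M[12]=26
AND R0, R5 → R0=0&26=0
ADD R5, 8 → R5=26+8=34
ADD R6, 4 → R6=12+4=16
ADD R7, 1 → R7=3+1=4
CMP R7, 6  (cmp 4,6)
JNZ top: taken
AND R5, R0 → R5=34&0=0
LOAD R5, [R6] → R5=M[16]=-2
AND R0, R5 → R0=0&(-2)=0
ADD R5, 8 → R5=(-2)+8=6
ADD R6, 4 → R6=16+4=20
ADD R7, 1 → R7=4+1=5
CMP R7, 6  (cmp 5,6)
JNZ top: taken
AND R5, R0 → R5=6&0=0
LOAD R5, [R6] → R5=M[20]=0
AND R0, R5 → R0=0&0=0
ADD R5, 8 → R5=0+8=8
ADD R6, 4 → R6=20+4=24
ADD R7, 1 → R7=5+1=6
CMP R7, 6  (cmp 6,6)
JNZ top: not taken
STORE R5, [20] → M[20]=8
halt.
Total executed instructions: 54.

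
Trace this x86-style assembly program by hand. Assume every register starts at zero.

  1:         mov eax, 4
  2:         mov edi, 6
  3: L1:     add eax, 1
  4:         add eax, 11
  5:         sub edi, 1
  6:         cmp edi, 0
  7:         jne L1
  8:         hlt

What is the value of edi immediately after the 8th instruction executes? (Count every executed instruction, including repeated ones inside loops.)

eax=4
edi=6
eax=4+1=5
eax=5+11=16
edi=6-1=5
cmp edi, 0  (cmp 5,0)
jne L1: taken
eax=16+1=17
After step 8: edi = 5.

5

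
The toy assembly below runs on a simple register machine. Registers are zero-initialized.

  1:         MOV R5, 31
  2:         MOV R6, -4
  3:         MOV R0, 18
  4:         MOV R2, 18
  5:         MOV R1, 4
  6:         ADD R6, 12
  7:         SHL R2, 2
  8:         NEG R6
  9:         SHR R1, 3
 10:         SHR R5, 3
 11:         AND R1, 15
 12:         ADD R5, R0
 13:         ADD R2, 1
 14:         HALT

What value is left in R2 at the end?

MOV R5, 31 → R5=31
MOV R6, -4 → R6=-4
MOV R0, 18 → R0=18
MOV R2, 18 → R2=18
MOV R1, 4 → R1=4
ADD R6, 12 → R6=(-4)+12=8
SHL R2, 2 → R2=18<<2=72
NEG R6 → R6=-(8)=-8
SHR R1, 3 → R1=4>>3=0
SHR R5, 3 → R5=31>>3=3
AND R1, 15 → R1=0&15=0
ADD R5, R0 → R5=3+18=21
ADD R2, 1 → R2=72+1=73
halt.

73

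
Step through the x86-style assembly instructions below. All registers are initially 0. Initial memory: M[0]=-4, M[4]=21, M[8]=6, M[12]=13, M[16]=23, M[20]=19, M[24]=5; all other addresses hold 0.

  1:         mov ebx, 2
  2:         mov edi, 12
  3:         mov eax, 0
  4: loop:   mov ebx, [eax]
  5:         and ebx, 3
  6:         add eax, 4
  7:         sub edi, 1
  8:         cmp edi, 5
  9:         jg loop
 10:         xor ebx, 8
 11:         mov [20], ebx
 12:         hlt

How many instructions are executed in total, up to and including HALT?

mov ebx, 2 → ebx=2
mov edi, 12 → edi=12
mov eax, 0 → eax=0
mov ebx, [eax] → ebx=M[0]=-4
and ebx, 3 → ebx=(-4)&3=0
add eax, 4 → eax=0+4=4
sub edi, 1 → edi=12-1=11
cmp edi, 5  (cmp 11,5)
jg loop: taken
mov ebx, [eax] → ebx=M[4]=21
and ebx, 3 → ebx=21&3=1
add eax, 4 → eax=4+4=8
sub edi, 1 → edi=11-1=10
cmp edi, 5  (cmp 10,5)
jg loop: taken
mov ebx, [eax] → ebx=M[8]=6
and ebx, 3 → ebx=6&3=2
add eax, 4 → eax=8+4=12
sub edi, 1 → edi=10-1=9
cmp edi, 5  (cmp 9,5)
jg loop: taken
mov ebx, [eax] → ebx=M[12]=13
and ebx, 3 → ebx=13&3=1
add eax, 4 → eax=12+4=16
sub edi, 1 → edi=9-1=8
cmp edi, 5  (cmp 8,5)
jg loop: taken
mov ebx, [eax] → ebx=M[16]=23
and ebx, 3 → ebx=23&3=3
add eax, 4 → eax=16+4=20
sub edi, 1 → edi=8-1=7
cmp edi, 5  (cmp 7,5)
jg loop: taken
mov ebx, [eax] → ebx=M[20]=19
and ebx, 3 → ebx=19&3=3
add eax, 4 → eax=20+4=24
sub edi, 1 → edi=7-1=6
cmp edi, 5  (cmp 6,5)
jg loop: taken
mov ebx, [eax] → ebx=M[24]=5
and ebx, 3 → ebx=5&3=1
add eax, 4 → eax=24+4=28
sub edi, 1 → edi=6-1=5
cmp edi, 5  (cmp 5,5)
jg loop: not taken
xor ebx, 8 → ebx=1^8=9
mov [20], ebx → M[20]=9
halt.
Total executed instructions: 48.

48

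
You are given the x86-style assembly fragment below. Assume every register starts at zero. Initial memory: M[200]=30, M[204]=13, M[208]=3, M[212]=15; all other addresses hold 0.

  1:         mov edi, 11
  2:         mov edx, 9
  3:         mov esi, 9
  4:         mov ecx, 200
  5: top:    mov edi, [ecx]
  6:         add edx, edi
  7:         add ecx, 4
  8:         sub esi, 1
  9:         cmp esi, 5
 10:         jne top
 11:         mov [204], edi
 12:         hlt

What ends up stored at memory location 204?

15

after mov edi, 11: edi=11
after mov edx, 9: edx=9
after mov esi, 9: esi=9
after mov ecx, 200: ecx=200
after mov edi, [ecx]: edi=M[200]=30
after add edx, edi: edx=9+30=39
after add ecx, 4: ecx=200+4=204
after sub esi, 1: esi=9-1=8
cmp esi, 5  (cmp 8,5)
jne top: taken
after mov edi, [ecx]: edi=M[204]=13
after add edx, edi: edx=39+13=52
after add ecx, 4: ecx=204+4=208
after sub esi, 1: esi=8-1=7
cmp esi, 5  (cmp 7,5)
jne top: taken
after mov edi, [ecx]: edi=M[208]=3
after add edx, edi: edx=52+3=55
after add ecx, 4: ecx=208+4=212
after sub esi, 1: esi=7-1=6
cmp esi, 5  (cmp 6,5)
jne top: taken
after mov edi, [ecx]: edi=M[212]=15
after add edx, edi: edx=55+15=70
after add ecx, 4: ecx=212+4=216
after sub esi, 1: esi=6-1=5
cmp esi, 5  (cmp 5,5)
jne top: not taken
mov [204], edi → M[204]=15
halt.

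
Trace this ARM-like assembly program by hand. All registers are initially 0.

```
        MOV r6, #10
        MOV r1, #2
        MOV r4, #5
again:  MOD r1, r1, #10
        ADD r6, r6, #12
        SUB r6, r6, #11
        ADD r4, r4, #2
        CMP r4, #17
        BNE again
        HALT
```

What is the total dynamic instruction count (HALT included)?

after MOV r6, #10: r6=10
after MOV r1, #2: r1=2
after MOV r4, #5: r4=5
after MOD r1, r1, #10: r1=2%10=2
after ADD r6, r6, #12: r6=10+12=22
after SUB r6, r6, #11: r6=22-11=11
after ADD r4, r4, #2: r4=5+2=7
CMP r4, #17  (cmp 7,17)
BNE again: taken
after MOD r1, r1, #10: r1=2%10=2
after ADD r6, r6, #12: r6=11+12=23
after SUB r6, r6, #11: r6=23-11=12
after ADD r4, r4, #2: r4=7+2=9
CMP r4, #17  (cmp 9,17)
BNE again: taken
after MOD r1, r1, #10: r1=2%10=2
after ADD r6, r6, #12: r6=12+12=24
after SUB r6, r6, #11: r6=24-11=13
after ADD r4, r4, #2: r4=9+2=11
CMP r4, #17  (cmp 11,17)
BNE again: taken
after MOD r1, r1, #10: r1=2%10=2
after ADD r6, r6, #12: r6=13+12=25
after SUB r6, r6, #11: r6=25-11=14
after ADD r4, r4, #2: r4=11+2=13
CMP r4, #17  (cmp 13,17)
BNE again: taken
after MOD r1, r1, #10: r1=2%10=2
after ADD r6, r6, #12: r6=14+12=26
after SUB r6, r6, #11: r6=26-11=15
after ADD r4, r4, #2: r4=13+2=15
CMP r4, #17  (cmp 15,17)
BNE again: taken
after MOD r1, r1, #10: r1=2%10=2
after ADD r6, r6, #12: r6=15+12=27
after SUB r6, r6, #11: r6=27-11=16
after ADD r4, r4, #2: r4=15+2=17
CMP r4, #17  (cmp 17,17)
BNE again: not taken
halt.
Total executed instructions: 40.

40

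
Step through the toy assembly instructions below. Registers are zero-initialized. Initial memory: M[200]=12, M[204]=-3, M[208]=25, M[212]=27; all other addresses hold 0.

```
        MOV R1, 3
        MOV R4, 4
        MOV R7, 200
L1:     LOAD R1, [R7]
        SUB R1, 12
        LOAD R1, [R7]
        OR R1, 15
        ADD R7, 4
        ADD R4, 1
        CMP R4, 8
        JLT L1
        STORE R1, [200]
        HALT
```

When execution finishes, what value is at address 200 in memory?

after MOV R1, 3: R1=3
after MOV R4, 4: R4=4
after MOV R7, 200: R7=200
after LOAD R1, [R7]: R1=M[200]=12
after SUB R1, 12: R1=12-12=0
after LOAD R1, [R7]: R1=M[200]=12
after OR R1, 15: R1=12|15=15
after ADD R7, 4: R7=200+4=204
after ADD R4, 1: R4=4+1=5
CMP R4, 8  (cmp 5,8)
JLT L1: taken
after LOAD R1, [R7]: R1=M[204]=-3
after SUB R1, 12: R1=(-3)-12=-15
after LOAD R1, [R7]: R1=M[204]=-3
after OR R1, 15: R1=(-3)|15=-1
after ADD R7, 4: R7=204+4=208
after ADD R4, 1: R4=5+1=6
CMP R4, 8  (cmp 6,8)
JLT L1: taken
after LOAD R1, [R7]: R1=M[208]=25
after SUB R1, 12: R1=25-12=13
after LOAD R1, [R7]: R1=M[208]=25
after OR R1, 15: R1=25|15=31
after ADD R7, 4: R7=208+4=212
after ADD R4, 1: R4=6+1=7
CMP R4, 8  (cmp 7,8)
JLT L1: taken
after LOAD R1, [R7]: R1=M[212]=27
after SUB R1, 12: R1=27-12=15
after LOAD R1, [R7]: R1=M[212]=27
after OR R1, 15: R1=27|15=31
after ADD R7, 4: R7=212+4=216
after ADD R4, 1: R4=7+1=8
CMP R4, 8  (cmp 8,8)
JLT L1: not taken
STORE R1, [200] → M[200]=31
halt.

31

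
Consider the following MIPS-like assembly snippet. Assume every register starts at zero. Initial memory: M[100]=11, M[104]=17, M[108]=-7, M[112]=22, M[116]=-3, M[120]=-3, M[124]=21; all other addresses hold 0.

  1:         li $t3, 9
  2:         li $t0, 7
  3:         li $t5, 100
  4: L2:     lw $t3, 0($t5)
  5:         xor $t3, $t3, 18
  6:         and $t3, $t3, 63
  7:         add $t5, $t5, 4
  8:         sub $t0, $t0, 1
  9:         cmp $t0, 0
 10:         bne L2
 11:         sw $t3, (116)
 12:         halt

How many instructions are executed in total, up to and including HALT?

54

$t3=9
$t0=7
$t5=100
$t3=M[100]=11
$t3=11^18=25
$t3=25&63=25
$t5=100+4=104
$t0=7-1=6
cmp $t0, 0  (cmp 6,0)
bne L2: taken
$t3=M[104]=17
$t3=17^18=3
$t3=3&63=3
$t5=104+4=108
$t0=6-1=5
cmp $t0, 0  (cmp 5,0)
bne L2: taken
$t3=M[108]=-7
$t3=(-7)^18=-21
$t3=(-21)&63=43
$t5=108+4=112
$t0=5-1=4
cmp $t0, 0  (cmp 4,0)
bne L2: taken
$t3=M[112]=22
$t3=22^18=4
$t3=4&63=4
$t5=112+4=116
$t0=4-1=3
cmp $t0, 0  (cmp 3,0)
bne L2: taken
$t3=M[116]=-3
$t3=(-3)^18=-17
$t3=(-17)&63=47
$t5=116+4=120
$t0=3-1=2
cmp $t0, 0  (cmp 2,0)
bne L2: taken
$t3=M[120]=-3
$t3=(-3)^18=-17
$t3=(-17)&63=47
$t5=120+4=124
$t0=2-1=1
cmp $t0, 0  (cmp 1,0)
bne L2: taken
$t3=M[124]=21
$t3=21^18=7
$t3=7&63=7
$t5=124+4=128
$t0=1-1=0
cmp $t0, 0  (cmp 0,0)
bne L2: not taken
sw $t3, (116) → M[116]=7
halt.
Total executed instructions: 54.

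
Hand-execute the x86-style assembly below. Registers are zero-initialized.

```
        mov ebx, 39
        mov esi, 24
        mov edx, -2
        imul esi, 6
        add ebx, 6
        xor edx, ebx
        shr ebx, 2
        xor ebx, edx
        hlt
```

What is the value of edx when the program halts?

-45

mov ebx, 39 → ebx=39
mov esi, 24 → esi=24
mov edx, -2 → edx=-2
imul esi, 6 → esi=24*6=144
add ebx, 6 → ebx=39+6=45
xor edx, ebx → edx=(-2)^45=-45
shr ebx, 2 → ebx=45>>2=11
xor ebx, edx → ebx=11^(-45)=-40
halt.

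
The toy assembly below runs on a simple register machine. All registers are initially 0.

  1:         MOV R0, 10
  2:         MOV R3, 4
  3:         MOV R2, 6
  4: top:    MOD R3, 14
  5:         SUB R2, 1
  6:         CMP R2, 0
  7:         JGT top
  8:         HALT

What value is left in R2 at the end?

R0=10
R3=4
R2=6
R3=4%14=4
R2=6-1=5
CMP R2, 0  (cmp 5,0)
JGT top: taken
R3=4%14=4
R2=5-1=4
CMP R2, 0  (cmp 4,0)
JGT top: taken
R3=4%14=4
R2=4-1=3
CMP R2, 0  (cmp 3,0)
JGT top: taken
R3=4%14=4
R2=3-1=2
CMP R2, 0  (cmp 2,0)
JGT top: taken
R3=4%14=4
R2=2-1=1
CMP R2, 0  (cmp 1,0)
JGT top: taken
R3=4%14=4
R2=1-1=0
CMP R2, 0  (cmp 0,0)
JGT top: not taken
halt.

0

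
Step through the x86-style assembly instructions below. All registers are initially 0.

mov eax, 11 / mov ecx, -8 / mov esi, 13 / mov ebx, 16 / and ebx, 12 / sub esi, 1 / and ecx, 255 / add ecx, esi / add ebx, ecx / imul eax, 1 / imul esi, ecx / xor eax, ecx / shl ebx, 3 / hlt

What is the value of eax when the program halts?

271

eax=11
ecx=-8
esi=13
ebx=16
ebx=16&12=0
esi=13-1=12
ecx=(-8)&255=248
ecx=248+12=260
ebx=0+260=260
eax=11*1=11
esi=12*260=3120
eax=11^260=271
ebx=260<<3=2080
halt.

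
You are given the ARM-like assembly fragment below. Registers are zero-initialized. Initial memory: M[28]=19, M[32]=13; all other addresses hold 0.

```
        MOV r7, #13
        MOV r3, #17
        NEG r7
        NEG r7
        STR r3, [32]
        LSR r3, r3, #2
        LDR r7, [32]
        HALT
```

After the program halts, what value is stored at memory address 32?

MOV r7, #13 → r7=13
MOV r3, #17 → r3=17
NEG r7 → r7=-(13)=-13
NEG r7 → r7=-(-13)=13
STR r3, [32] → M[32]=17
LSR r3, r3, #2 → r3=17>>2=4
LDR r7, [32] → r7=M[32]=17
halt.

17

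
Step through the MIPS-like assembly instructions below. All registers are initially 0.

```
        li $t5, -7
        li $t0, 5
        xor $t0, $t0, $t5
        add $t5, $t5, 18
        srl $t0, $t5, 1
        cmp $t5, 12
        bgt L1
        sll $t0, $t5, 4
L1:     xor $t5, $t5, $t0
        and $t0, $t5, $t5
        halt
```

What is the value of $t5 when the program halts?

after li $t5, -7: $t5=-7
after li $t0, 5: $t0=5
after xor $t0, $t0, $t5: $t0=5^(-7)=-4
after add $t5, $t5, 18: $t5=(-7)+18=11
after srl $t0, $t5, 1: $t0=11>>1=5
cmp $t5, 12  (cmp 11,12)
bgt L1: not taken
after sll $t0, $t5, 4: $t0=11<<4=176
after xor $t5, $t5, $t0: $t5=11^176=187
after and $t0, $t5, $t5: $t0=187&187=187
halt.

187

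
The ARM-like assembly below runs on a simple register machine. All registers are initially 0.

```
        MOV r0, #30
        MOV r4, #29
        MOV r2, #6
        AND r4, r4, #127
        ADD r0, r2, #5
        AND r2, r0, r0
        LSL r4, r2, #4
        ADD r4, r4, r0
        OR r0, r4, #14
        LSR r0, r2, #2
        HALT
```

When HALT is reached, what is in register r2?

after MOV r0, #30: r0=30
after MOV r4, #29: r4=29
after MOV r2, #6: r2=6
after AND r4, r4, #127: r4=29&127=29
after ADD r0, r2, #5: r0=6+5=11
after AND r2, r0, r0: r2=11&11=11
after LSL r4, r2, #4: r4=11<<4=176
after ADD r4, r4, r0: r4=176+11=187
after OR r0, r4, #14: r0=187|14=191
after LSR r0, r2, #2: r0=11>>2=2
halt.

11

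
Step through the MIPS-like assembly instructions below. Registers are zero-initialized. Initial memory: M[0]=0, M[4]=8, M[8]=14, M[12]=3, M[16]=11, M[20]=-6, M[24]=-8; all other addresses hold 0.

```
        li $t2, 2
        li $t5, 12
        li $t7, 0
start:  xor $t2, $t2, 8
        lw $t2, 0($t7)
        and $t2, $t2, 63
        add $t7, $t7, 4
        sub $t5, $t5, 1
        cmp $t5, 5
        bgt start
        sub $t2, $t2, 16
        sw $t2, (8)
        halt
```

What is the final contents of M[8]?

40

li $t2, 2 → $t2=2
li $t5, 12 → $t5=12
li $t7, 0 → $t7=0
xor $t2, $t2, 8 → $t2=2^8=10
lw $t2, 0($t7) → $t2=M[0]=0
and $t2, $t2, 63 → $t2=0&63=0
add $t7, $t7, 4 → $t7=0+4=4
sub $t5, $t5, 1 → $t5=12-1=11
cmp $t5, 5  (cmp 11,5)
bgt start: taken
xor $t2, $t2, 8 → $t2=0^8=8
lw $t2, 0($t7) → $t2=M[4]=8
and $t2, $t2, 63 → $t2=8&63=8
add $t7, $t7, 4 → $t7=4+4=8
sub $t5, $t5, 1 → $t5=11-1=10
cmp $t5, 5  (cmp 10,5)
bgt start: taken
xor $t2, $t2, 8 → $t2=8^8=0
lw $t2, 0($t7) → $t2=M[8]=14
and $t2, $t2, 63 → $t2=14&63=14
add $t7, $t7, 4 → $t7=8+4=12
sub $t5, $t5, 1 → $t5=10-1=9
cmp $t5, 5  (cmp 9,5)
bgt start: taken
xor $t2, $t2, 8 → $t2=14^8=6
lw $t2, 0($t7) → $t2=M[12]=3
and $t2, $t2, 63 → $t2=3&63=3
add $t7, $t7, 4 → $t7=12+4=16
sub $t5, $t5, 1 → $t5=9-1=8
cmp $t5, 5  (cmp 8,5)
bgt start: taken
xor $t2, $t2, 8 → $t2=3^8=11
lw $t2, 0($t7) → $t2=M[16]=11
and $t2, $t2, 63 → $t2=11&63=11
add $t7, $t7, 4 → $t7=16+4=20
sub $t5, $t5, 1 → $t5=8-1=7
cmp $t5, 5  (cmp 7,5)
bgt start: taken
xor $t2, $t2, 8 → $t2=11^8=3
lw $t2, 0($t7) → $t2=M[20]=-6
and $t2, $t2, 63 → $t2=(-6)&63=58
add $t7, $t7, 4 → $t7=20+4=24
sub $t5, $t5, 1 → $t5=7-1=6
cmp $t5, 5  (cmp 6,5)
bgt start: taken
xor $t2, $t2, 8 → $t2=58^8=50
lw $t2, 0($t7) → $t2=M[24]=-8
and $t2, $t2, 63 → $t2=(-8)&63=56
add $t7, $t7, 4 → $t7=24+4=28
sub $t5, $t5, 1 → $t5=6-1=5
cmp $t5, 5  (cmp 5,5)
bgt start: not taken
sub $t2, $t2, 16 → $t2=56-16=40
sw $t2, (8) → M[8]=40
halt.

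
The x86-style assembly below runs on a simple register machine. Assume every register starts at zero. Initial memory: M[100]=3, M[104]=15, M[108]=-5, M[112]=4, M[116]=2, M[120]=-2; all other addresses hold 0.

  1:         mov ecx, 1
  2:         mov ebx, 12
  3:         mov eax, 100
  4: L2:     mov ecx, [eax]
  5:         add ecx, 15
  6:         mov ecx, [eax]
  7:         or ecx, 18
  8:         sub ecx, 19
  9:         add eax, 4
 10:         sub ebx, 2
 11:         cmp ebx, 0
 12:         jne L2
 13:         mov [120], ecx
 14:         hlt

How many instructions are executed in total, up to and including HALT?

mov ecx, 1 → ecx=1
mov ebx, 12 → ebx=12
mov eax, 100 → eax=100
mov ecx, [eax] → ecx=M[100]=3
add ecx, 15 → ecx=3+15=18
mov ecx, [eax] → ecx=M[100]=3
or ecx, 18 → ecx=3|18=19
sub ecx, 19 → ecx=19-19=0
add eax, 4 → eax=100+4=104
sub ebx, 2 → ebx=12-2=10
cmp ebx, 0  (cmp 10,0)
jne L2: taken
mov ecx, [eax] → ecx=M[104]=15
add ecx, 15 → ecx=15+15=30
mov ecx, [eax] → ecx=M[104]=15
or ecx, 18 → ecx=15|18=31
sub ecx, 19 → ecx=31-19=12
add eax, 4 → eax=104+4=108
sub ebx, 2 → ebx=10-2=8
cmp ebx, 0  (cmp 8,0)
jne L2: taken
mov ecx, [eax] → ecx=M[108]=-5
add ecx, 15 → ecx=(-5)+15=10
mov ecx, [eax] → ecx=M[108]=-5
or ecx, 18 → ecx=(-5)|18=-5
sub ecx, 19 → ecx=(-5)-19=-24
add eax, 4 → eax=108+4=112
sub ebx, 2 → ebx=8-2=6
cmp ebx, 0  (cmp 6,0)
jne L2: taken
mov ecx, [eax] → ecx=M[112]=4
add ecx, 15 → ecx=4+15=19
mov ecx, [eax] → ecx=M[112]=4
or ecx, 18 → ecx=4|18=22
sub ecx, 19 → ecx=22-19=3
add eax, 4 → eax=112+4=116
sub ebx, 2 → ebx=6-2=4
cmp ebx, 0  (cmp 4,0)
jne L2: taken
mov ecx, [eax] → ecx=M[116]=2
add ecx, 15 → ecx=2+15=17
mov ecx, [eax] → ecx=M[116]=2
or ecx, 18 → ecx=2|18=18
sub ecx, 19 → ecx=18-19=-1
add eax, 4 → eax=116+4=120
sub ebx, 2 → ebx=4-2=2
cmp ebx, 0  (cmp 2,0)
jne L2: taken
mov ecx, [eax] → ecx=M[120]=-2
add ecx, 15 → ecx=(-2)+15=13
mov ecx, [eax] → ecx=M[120]=-2
or ecx, 18 → ecx=(-2)|18=-2
sub ecx, 19 → ecx=(-2)-19=-21
add eax, 4 → eax=120+4=124
sub ebx, 2 → ebx=2-2=0
cmp ebx, 0  (cmp 0,0)
jne L2: not taken
mov [120], ecx → M[120]=-21
halt.
Total executed instructions: 59.

59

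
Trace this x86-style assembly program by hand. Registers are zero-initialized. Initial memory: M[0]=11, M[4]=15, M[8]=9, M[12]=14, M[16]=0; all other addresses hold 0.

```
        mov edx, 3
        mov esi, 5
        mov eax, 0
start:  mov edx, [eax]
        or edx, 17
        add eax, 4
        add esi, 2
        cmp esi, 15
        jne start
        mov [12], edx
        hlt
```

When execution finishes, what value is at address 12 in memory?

17

edx=3
esi=5
eax=0
edx=M[0]=11
edx=11|17=27
eax=0+4=4
esi=5+2=7
cmp esi, 15  (cmp 7,15)
jne start: taken
edx=M[4]=15
edx=15|17=31
eax=4+4=8
esi=7+2=9
cmp esi, 15  (cmp 9,15)
jne start: taken
edx=M[8]=9
edx=9|17=25
eax=8+4=12
esi=9+2=11
cmp esi, 15  (cmp 11,15)
jne start: taken
edx=M[12]=14
edx=14|17=31
eax=12+4=16
esi=11+2=13
cmp esi, 15  (cmp 13,15)
jne start: taken
edx=M[16]=0
edx=0|17=17
eax=16+4=20
esi=13+2=15
cmp esi, 15  (cmp 15,15)
jne start: not taken
mov [12], edx → M[12]=17
halt.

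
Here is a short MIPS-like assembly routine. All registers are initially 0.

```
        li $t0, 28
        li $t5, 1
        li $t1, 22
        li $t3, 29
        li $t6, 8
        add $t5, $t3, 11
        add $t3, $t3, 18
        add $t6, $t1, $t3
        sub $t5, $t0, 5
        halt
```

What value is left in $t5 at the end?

23

$t0=28
$t5=1
$t1=22
$t3=29
$t6=8
$t5=29+11=40
$t3=29+18=47
$t6=22+47=69
$t5=28-5=23
halt.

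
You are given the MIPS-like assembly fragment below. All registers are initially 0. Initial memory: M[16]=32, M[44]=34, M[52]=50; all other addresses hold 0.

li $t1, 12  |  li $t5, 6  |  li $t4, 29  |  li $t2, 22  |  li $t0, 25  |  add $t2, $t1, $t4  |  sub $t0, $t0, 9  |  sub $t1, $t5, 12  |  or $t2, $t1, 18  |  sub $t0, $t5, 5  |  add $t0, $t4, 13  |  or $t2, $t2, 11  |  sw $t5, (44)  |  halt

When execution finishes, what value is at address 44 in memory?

6

li $t1, 12 → $t1=12
li $t5, 6 → $t5=6
li $t4, 29 → $t4=29
li $t2, 22 → $t2=22
li $t0, 25 → $t0=25
add $t2, $t1, $t4 → $t2=12+29=41
sub $t0, $t0, 9 → $t0=25-9=16
sub $t1, $t5, 12 → $t1=6-12=-6
or $t2, $t1, 18 → $t2=(-6)|18=-6
sub $t0, $t5, 5 → $t0=6-5=1
add $t0, $t4, 13 → $t0=29+13=42
or $t2, $t2, 11 → $t2=(-6)|11=-5
sw $t5, (44) → M[44]=6
halt.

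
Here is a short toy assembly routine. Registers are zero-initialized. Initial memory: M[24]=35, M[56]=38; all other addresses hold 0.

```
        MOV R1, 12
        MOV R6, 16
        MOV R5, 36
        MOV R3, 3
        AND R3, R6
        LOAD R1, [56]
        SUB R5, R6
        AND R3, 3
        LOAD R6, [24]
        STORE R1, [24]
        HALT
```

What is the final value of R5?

20

after MOV R1, 12: R1=12
after MOV R6, 16: R6=16
after MOV R5, 36: R5=36
after MOV R3, 3: R3=3
after AND R3, R6: R3=3&16=0
after LOAD R1, [56]: R1=M[56]=38
after SUB R5, R6: R5=36-16=20
after AND R3, 3: R3=0&3=0
after LOAD R6, [24]: R6=M[24]=35
STORE R1, [24] → M[24]=38
halt.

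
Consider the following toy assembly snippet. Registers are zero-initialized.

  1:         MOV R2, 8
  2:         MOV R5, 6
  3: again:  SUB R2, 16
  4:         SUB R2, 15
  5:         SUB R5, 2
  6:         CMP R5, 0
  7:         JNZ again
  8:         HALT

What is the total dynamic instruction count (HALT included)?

18

MOV R2, 8 → R2=8
MOV R5, 6 → R5=6
SUB R2, 16 → R2=8-16=-8
SUB R2, 15 → R2=(-8)-15=-23
SUB R5, 2 → R5=6-2=4
CMP R5, 0  (cmp 4,0)
JNZ again: taken
SUB R2, 16 → R2=(-23)-16=-39
SUB R2, 15 → R2=(-39)-15=-54
SUB R5, 2 → R5=4-2=2
CMP R5, 0  (cmp 2,0)
JNZ again: taken
SUB R2, 16 → R2=(-54)-16=-70
SUB R2, 15 → R2=(-70)-15=-85
SUB R5, 2 → R5=2-2=0
CMP R5, 0  (cmp 0,0)
JNZ again: not taken
halt.
Total executed instructions: 18.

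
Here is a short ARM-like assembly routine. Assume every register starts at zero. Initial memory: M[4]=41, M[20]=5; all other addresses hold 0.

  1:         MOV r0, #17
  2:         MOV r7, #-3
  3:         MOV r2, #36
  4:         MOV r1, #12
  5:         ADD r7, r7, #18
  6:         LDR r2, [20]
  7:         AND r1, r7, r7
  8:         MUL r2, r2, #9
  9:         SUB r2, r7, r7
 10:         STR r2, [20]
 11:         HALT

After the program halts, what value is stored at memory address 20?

0

MOV r0, #17 → r0=17
MOV r7, #-3 → r7=-3
MOV r2, #36 → r2=36
MOV r1, #12 → r1=12
ADD r7, r7, #18 → r7=(-3)+18=15
LDR r2, [20] → r2=M[20]=5
AND r1, r7, r7 → r1=15&15=15
MUL r2, r2, #9 → r2=5*9=45
SUB r2, r7, r7 → r2=15-15=0
STR r2, [20] → M[20]=0
halt.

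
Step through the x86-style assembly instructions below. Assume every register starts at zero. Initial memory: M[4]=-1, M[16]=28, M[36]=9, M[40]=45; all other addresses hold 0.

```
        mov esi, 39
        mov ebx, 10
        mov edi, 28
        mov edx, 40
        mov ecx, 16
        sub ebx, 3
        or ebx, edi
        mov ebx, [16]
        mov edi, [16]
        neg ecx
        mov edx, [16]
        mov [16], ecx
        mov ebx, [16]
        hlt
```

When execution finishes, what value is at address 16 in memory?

-16

after mov esi, 39: esi=39
after mov ebx, 10: ebx=10
after mov edi, 28: edi=28
after mov edx, 40: edx=40
after mov ecx, 16: ecx=16
after sub ebx, 3: ebx=10-3=7
after or ebx, edi: ebx=7|28=31
after mov ebx, [16]: ebx=M[16]=28
after mov edi, [16]: edi=M[16]=28
after neg ecx: ecx=-(16)=-16
after mov edx, [16]: edx=M[16]=28
mov [16], ecx → M[16]=-16
after mov ebx, [16]: ebx=M[16]=-16
halt.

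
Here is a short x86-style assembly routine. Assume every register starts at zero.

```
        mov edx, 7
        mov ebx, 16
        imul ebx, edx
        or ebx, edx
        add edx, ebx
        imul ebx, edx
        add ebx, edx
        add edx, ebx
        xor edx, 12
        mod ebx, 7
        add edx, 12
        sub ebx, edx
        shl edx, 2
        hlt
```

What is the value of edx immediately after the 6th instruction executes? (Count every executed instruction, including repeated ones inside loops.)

126

after mov edx, 7: edx=7
after mov ebx, 16: ebx=16
after imul ebx, edx: ebx=16*7=112
after or ebx, edx: ebx=112|7=119
after add edx, ebx: edx=7+119=126
after imul ebx, edx: ebx=119*126=14994
After step 6: edx = 126.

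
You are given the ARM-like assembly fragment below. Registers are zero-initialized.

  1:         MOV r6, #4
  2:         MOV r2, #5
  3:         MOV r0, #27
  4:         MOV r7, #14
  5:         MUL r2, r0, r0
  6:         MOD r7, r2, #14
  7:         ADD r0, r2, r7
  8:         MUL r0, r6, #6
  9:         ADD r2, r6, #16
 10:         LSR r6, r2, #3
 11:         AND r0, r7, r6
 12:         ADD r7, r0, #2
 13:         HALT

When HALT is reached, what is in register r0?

0

r6=4
r2=5
r0=27
r7=14
r2=27*27=729
r7=729%14=1
r0=729+1=730
r0=4*6=24
r2=4+16=20
r6=20>>3=2
r0=1&2=0
r7=0+2=2
halt.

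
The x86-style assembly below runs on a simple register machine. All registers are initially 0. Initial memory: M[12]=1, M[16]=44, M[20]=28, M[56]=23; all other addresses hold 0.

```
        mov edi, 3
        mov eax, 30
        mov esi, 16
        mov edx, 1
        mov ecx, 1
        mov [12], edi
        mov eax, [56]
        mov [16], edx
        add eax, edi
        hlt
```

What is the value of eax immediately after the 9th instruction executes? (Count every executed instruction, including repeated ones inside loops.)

after mov edi, 3: edi=3
after mov eax, 30: eax=30
after mov esi, 16: esi=16
after mov edx, 1: edx=1
after mov ecx, 1: ecx=1
mov [12], edi → M[12]=3
after mov eax, [56]: eax=M[56]=23
mov [16], edx → M[16]=1
after add eax, edi: eax=23+3=26
After step 9: eax = 26.

26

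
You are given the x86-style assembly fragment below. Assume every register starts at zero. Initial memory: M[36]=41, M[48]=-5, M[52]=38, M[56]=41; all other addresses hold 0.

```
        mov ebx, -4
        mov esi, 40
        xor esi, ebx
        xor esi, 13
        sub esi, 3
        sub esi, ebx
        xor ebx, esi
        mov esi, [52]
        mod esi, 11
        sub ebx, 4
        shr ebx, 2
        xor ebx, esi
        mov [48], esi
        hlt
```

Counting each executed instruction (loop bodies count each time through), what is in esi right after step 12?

ebx=-4
esi=40
esi=40^(-4)=-44
esi=(-44)^13=-39
esi=(-39)-3=-42
esi=(-42)-(-4)=-38
ebx=(-4)^(-38)=38
esi=M[52]=38
esi=38%11=5
ebx=38-4=34
ebx=34>>2=8
ebx=8^5=13
After step 12: esi = 5.

5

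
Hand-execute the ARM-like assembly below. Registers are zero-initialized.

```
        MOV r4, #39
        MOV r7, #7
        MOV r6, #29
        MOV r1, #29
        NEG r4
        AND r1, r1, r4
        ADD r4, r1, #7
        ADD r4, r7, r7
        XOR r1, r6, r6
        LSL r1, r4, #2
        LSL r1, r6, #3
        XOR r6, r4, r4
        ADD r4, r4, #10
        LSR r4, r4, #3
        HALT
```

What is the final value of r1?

232

after MOV r4, #39: r4=39
after MOV r7, #7: r7=7
after MOV r6, #29: r6=29
after MOV r1, #29: r1=29
after NEG r4: r4=-(39)=-39
after AND r1, r1, r4: r1=29&(-39)=25
after ADD r4, r1, #7: r4=25+7=32
after ADD r4, r7, r7: r4=7+7=14
after XOR r1, r6, r6: r1=29^29=0
after LSL r1, r4, #2: r1=14<<2=56
after LSL r1, r6, #3: r1=29<<3=232
after XOR r6, r4, r4: r6=14^14=0
after ADD r4, r4, #10: r4=14+10=24
after LSR r4, r4, #3: r4=24>>3=3
halt.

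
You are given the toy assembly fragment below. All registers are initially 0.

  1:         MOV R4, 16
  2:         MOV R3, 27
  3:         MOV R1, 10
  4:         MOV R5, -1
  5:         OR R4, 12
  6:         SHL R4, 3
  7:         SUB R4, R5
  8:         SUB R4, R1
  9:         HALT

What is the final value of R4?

215

MOV R4, 16 → R4=16
MOV R3, 27 → R3=27
MOV R1, 10 → R1=10
MOV R5, -1 → R5=-1
OR R4, 12 → R4=16|12=28
SHL R4, 3 → R4=28<<3=224
SUB R4, R5 → R4=224-(-1)=225
SUB R4, R1 → R4=225-10=215
halt.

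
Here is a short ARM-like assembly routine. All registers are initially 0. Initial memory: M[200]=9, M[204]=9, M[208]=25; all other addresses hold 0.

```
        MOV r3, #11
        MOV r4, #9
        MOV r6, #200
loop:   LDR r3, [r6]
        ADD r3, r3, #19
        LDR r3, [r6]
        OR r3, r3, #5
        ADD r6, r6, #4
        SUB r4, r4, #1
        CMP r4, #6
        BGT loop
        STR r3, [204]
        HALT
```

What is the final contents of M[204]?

r3=11
r4=9
r6=200
r3=M[200]=9
r3=9+19=28
r3=M[200]=9
r3=9|5=13
r6=200+4=204
r4=9-1=8
CMP r4, #6  (cmp 8,6)
BGT loop: taken
r3=M[204]=9
r3=9+19=28
r3=M[204]=9
r3=9|5=13
r6=204+4=208
r4=8-1=7
CMP r4, #6  (cmp 7,6)
BGT loop: taken
r3=M[208]=25
r3=25+19=44
r3=M[208]=25
r3=25|5=29
r6=208+4=212
r4=7-1=6
CMP r4, #6  (cmp 6,6)
BGT loop: not taken
STR r3, [204] → M[204]=29
halt.

29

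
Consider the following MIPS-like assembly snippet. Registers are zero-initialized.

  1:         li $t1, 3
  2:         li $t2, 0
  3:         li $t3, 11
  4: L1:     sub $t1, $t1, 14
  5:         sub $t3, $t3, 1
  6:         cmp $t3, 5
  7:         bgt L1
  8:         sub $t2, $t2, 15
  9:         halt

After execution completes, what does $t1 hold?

li $t1, 3 → $t1=3
li $t2, 0 → $t2=0
li $t3, 11 → $t3=11
sub $t1, $t1, 14 → $t1=3-14=-11
sub $t3, $t3, 1 → $t3=11-1=10
cmp $t3, 5  (cmp 10,5)
bgt L1: taken
sub $t1, $t1, 14 → $t1=(-11)-14=-25
sub $t3, $t3, 1 → $t3=10-1=9
cmp $t3, 5  (cmp 9,5)
bgt L1: taken
sub $t1, $t1, 14 → $t1=(-25)-14=-39
sub $t3, $t3, 1 → $t3=9-1=8
cmp $t3, 5  (cmp 8,5)
bgt L1: taken
sub $t1, $t1, 14 → $t1=(-39)-14=-53
sub $t3, $t3, 1 → $t3=8-1=7
cmp $t3, 5  (cmp 7,5)
bgt L1: taken
sub $t1, $t1, 14 → $t1=(-53)-14=-67
sub $t3, $t3, 1 → $t3=7-1=6
cmp $t3, 5  (cmp 6,5)
bgt L1: taken
sub $t1, $t1, 14 → $t1=(-67)-14=-81
sub $t3, $t3, 1 → $t3=6-1=5
cmp $t3, 5  (cmp 5,5)
bgt L1: not taken
sub $t2, $t2, 15 → $t2=0-15=-15
halt.

-81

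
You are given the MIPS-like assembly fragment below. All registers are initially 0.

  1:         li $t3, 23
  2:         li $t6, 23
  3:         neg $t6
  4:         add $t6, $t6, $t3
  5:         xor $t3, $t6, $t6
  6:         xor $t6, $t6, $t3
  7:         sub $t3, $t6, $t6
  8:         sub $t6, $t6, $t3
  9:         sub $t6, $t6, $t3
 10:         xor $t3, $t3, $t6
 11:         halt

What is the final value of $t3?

0

li $t3, 23 → $t3=23
li $t6, 23 → $t6=23
neg $t6 → $t6=-(23)=-23
add $t6, $t6, $t3 → $t6=(-23)+23=0
xor $t3, $t6, $t6 → $t3=0^0=0
xor $t6, $t6, $t3 → $t6=0^0=0
sub $t3, $t6, $t6 → $t3=0-0=0
sub $t6, $t6, $t3 → $t6=0-0=0
sub $t6, $t6, $t3 → $t6=0-0=0
xor $t3, $t3, $t6 → $t3=0^0=0
halt.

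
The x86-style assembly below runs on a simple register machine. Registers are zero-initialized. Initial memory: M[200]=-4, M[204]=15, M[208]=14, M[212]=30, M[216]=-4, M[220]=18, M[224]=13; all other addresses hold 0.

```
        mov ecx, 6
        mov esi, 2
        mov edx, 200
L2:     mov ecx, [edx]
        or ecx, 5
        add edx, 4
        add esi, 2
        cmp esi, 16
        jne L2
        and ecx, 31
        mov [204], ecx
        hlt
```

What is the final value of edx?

ecx=6
esi=2
edx=200
ecx=M[200]=-4
ecx=(-4)|5=-3
edx=200+4=204
esi=2+2=4
cmp esi, 16  (cmp 4,16)
jne L2: taken
ecx=M[204]=15
ecx=15|5=15
edx=204+4=208
esi=4+2=6
cmp esi, 16  (cmp 6,16)
jne L2: taken
ecx=M[208]=14
ecx=14|5=15
edx=208+4=212
esi=6+2=8
cmp esi, 16  (cmp 8,16)
jne L2: taken
ecx=M[212]=30
ecx=30|5=31
edx=212+4=216
esi=8+2=10
cmp esi, 16  (cmp 10,16)
jne L2: taken
ecx=M[216]=-4
ecx=(-4)|5=-3
edx=216+4=220
esi=10+2=12
cmp esi, 16  (cmp 12,16)
jne L2: taken
ecx=M[220]=18
ecx=18|5=23
edx=220+4=224
esi=12+2=14
cmp esi, 16  (cmp 14,16)
jne L2: taken
ecx=M[224]=13
ecx=13|5=13
edx=224+4=228
esi=14+2=16
cmp esi, 16  (cmp 16,16)
jne L2: not taken
ecx=13&31=13
mov [204], ecx → M[204]=13
halt.

228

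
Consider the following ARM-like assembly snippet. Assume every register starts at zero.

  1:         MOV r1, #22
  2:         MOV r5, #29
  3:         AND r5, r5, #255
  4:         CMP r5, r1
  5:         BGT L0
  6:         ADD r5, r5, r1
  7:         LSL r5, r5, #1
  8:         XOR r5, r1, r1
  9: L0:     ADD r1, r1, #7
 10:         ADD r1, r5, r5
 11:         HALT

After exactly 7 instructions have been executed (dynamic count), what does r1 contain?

58

r1=22
r5=29
r5=29&255=29
CMP r5, r1  (cmp 29,22)
BGT L0: taken
r1=22+7=29
r1=29+29=58
After step 7: r1 = 58.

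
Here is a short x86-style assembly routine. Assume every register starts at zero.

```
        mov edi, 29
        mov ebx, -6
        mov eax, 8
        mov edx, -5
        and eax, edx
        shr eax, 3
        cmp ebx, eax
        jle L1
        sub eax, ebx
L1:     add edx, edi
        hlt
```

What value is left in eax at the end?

1

mov edi, 29 → edi=29
mov ebx, -6 → ebx=-6
mov eax, 8 → eax=8
mov edx, -5 → edx=-5
and eax, edx → eax=8&(-5)=8
shr eax, 3 → eax=8>>3=1
cmp ebx, eax  (cmp -6,1)
jle L1: taken
add edx, edi → edx=(-5)+29=24
halt.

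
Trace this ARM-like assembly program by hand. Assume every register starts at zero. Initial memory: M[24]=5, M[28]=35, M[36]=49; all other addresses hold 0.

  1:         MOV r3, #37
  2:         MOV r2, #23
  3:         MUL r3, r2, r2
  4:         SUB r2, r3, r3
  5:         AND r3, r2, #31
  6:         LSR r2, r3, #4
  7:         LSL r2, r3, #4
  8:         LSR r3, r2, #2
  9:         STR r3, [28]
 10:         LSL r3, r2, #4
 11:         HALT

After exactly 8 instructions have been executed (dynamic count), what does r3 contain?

after MOV r3, #37: r3=37
after MOV r2, #23: r2=23
after MUL r3, r2, r2: r3=23*23=529
after SUB r2, r3, r3: r2=529-529=0
after AND r3, r2, #31: r3=0&31=0
after LSR r2, r3, #4: r2=0>>4=0
after LSL r2, r3, #4: r2=0<<4=0
after LSR r3, r2, #2: r3=0>>2=0
After step 8: r3 = 0.

0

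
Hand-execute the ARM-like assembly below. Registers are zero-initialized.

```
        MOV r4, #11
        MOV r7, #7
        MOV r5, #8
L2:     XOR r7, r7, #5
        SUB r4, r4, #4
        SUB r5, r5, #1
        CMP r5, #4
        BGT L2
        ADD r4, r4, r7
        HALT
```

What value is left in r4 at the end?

after MOV r4, #11: r4=11
after MOV r7, #7: r7=7
after MOV r5, #8: r5=8
after XOR r7, r7, #5: r7=7^5=2
after SUB r4, r4, #4: r4=11-4=7
after SUB r5, r5, #1: r5=8-1=7
CMP r5, #4  (cmp 7,4)
BGT L2: taken
after XOR r7, r7, #5: r7=2^5=7
after SUB r4, r4, #4: r4=7-4=3
after SUB r5, r5, #1: r5=7-1=6
CMP r5, #4  (cmp 6,4)
BGT L2: taken
after XOR r7, r7, #5: r7=7^5=2
after SUB r4, r4, #4: r4=3-4=-1
after SUB r5, r5, #1: r5=6-1=5
CMP r5, #4  (cmp 5,4)
BGT L2: taken
after XOR r7, r7, #5: r7=2^5=7
after SUB r4, r4, #4: r4=(-1)-4=-5
after SUB r5, r5, #1: r5=5-1=4
CMP r5, #4  (cmp 4,4)
BGT L2: not taken
after ADD r4, r4, r7: r4=(-5)+7=2
halt.

2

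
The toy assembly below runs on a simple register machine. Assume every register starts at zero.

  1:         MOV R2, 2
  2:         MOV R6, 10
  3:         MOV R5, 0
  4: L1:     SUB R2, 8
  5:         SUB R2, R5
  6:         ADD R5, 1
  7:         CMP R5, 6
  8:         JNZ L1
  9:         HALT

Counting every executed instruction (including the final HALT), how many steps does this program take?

34

after MOV R2, 2: R2=2
after MOV R6, 10: R6=10
after MOV R5, 0: R5=0
after SUB R2, 8: R2=2-8=-6
after SUB R2, R5: R2=(-6)-0=-6
after ADD R5, 1: R5=0+1=1
CMP R5, 6  (cmp 1,6)
JNZ L1: taken
after SUB R2, 8: R2=(-6)-8=-14
after SUB R2, R5: R2=(-14)-1=-15
after ADD R5, 1: R5=1+1=2
CMP R5, 6  (cmp 2,6)
JNZ L1: taken
after SUB R2, 8: R2=(-15)-8=-23
after SUB R2, R5: R2=(-23)-2=-25
after ADD R5, 1: R5=2+1=3
CMP R5, 6  (cmp 3,6)
JNZ L1: taken
after SUB R2, 8: R2=(-25)-8=-33
after SUB R2, R5: R2=(-33)-3=-36
after ADD R5, 1: R5=3+1=4
CMP R5, 6  (cmp 4,6)
JNZ L1: taken
after SUB R2, 8: R2=(-36)-8=-44
after SUB R2, R5: R2=(-44)-4=-48
after ADD R5, 1: R5=4+1=5
CMP R5, 6  (cmp 5,6)
JNZ L1: taken
after SUB R2, 8: R2=(-48)-8=-56
after SUB R2, R5: R2=(-56)-5=-61
after ADD R5, 1: R5=5+1=6
CMP R5, 6  (cmp 6,6)
JNZ L1: not taken
halt.
Total executed instructions: 34.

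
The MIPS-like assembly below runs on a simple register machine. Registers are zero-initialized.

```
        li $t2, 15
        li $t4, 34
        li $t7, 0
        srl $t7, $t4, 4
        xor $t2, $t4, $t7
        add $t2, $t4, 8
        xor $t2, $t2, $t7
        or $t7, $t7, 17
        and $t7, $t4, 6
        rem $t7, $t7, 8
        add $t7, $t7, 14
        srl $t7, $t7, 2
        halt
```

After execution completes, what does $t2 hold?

40

after li $t2, 15: $t2=15
after li $t4, 34: $t4=34
after li $t7, 0: $t7=0
after srl $t7, $t4, 4: $t7=34>>4=2
after xor $t2, $t4, $t7: $t2=34^2=32
after add $t2, $t4, 8: $t2=34+8=42
after xor $t2, $t2, $t7: $t2=42^2=40
after or $t7, $t7, 17: $t7=2|17=19
after and $t7, $t4, 6: $t7=34&6=2
after rem $t7, $t7, 8: $t7=2%8=2
after add $t7, $t7, 14: $t7=2+14=16
after srl $t7, $t7, 2: $t7=16>>2=4
halt.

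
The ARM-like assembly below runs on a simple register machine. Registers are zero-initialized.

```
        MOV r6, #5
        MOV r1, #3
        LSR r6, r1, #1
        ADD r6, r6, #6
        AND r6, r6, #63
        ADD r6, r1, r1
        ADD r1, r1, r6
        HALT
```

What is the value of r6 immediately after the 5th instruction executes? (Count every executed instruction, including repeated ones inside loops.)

7

MOV r6, #5 → r6=5
MOV r1, #3 → r1=3
LSR r6, r1, #1 → r6=3>>1=1
ADD r6, r6, #6 → r6=1+6=7
AND r6, r6, #63 → r6=7&63=7
After step 5: r6 = 7.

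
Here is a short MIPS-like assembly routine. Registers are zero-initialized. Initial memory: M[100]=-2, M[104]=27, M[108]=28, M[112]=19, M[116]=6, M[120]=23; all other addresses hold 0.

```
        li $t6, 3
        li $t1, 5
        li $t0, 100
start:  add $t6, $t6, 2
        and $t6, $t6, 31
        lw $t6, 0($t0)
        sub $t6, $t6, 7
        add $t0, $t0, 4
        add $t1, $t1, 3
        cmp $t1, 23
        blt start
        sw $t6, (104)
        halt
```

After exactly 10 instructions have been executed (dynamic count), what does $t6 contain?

-9

li $t6, 3 → $t6=3
li $t1, 5 → $t1=5
li $t0, 100 → $t0=100
add $t6, $t6, 2 → $t6=3+2=5
and $t6, $t6, 31 → $t6=5&31=5
lw $t6, 0($t0) → $t6=M[100]=-2
sub $t6, $t6, 7 → $t6=(-2)-7=-9
add $t0, $t0, 4 → $t0=100+4=104
add $t1, $t1, 3 → $t1=5+3=8
cmp $t1, 23  (cmp 8,23)
After step 10: $t6 = -9.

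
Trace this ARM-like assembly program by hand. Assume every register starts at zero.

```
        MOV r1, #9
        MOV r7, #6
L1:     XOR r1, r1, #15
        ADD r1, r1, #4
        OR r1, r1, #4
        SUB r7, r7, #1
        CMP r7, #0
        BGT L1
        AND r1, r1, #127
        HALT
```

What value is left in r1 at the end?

5

MOV r1, #9 → r1=9
MOV r7, #6 → r7=6
XOR r1, r1, #15 → r1=9^15=6
ADD r1, r1, #4 → r1=6+4=10
OR r1, r1, #4 → r1=10|4=14
SUB r7, r7, #1 → r7=6-1=5
CMP r7, #0  (cmp 5,0)
BGT L1: taken
XOR r1, r1, #15 → r1=14^15=1
ADD r1, r1, #4 → r1=1+4=5
OR r1, r1, #4 → r1=5|4=5
SUB r7, r7, #1 → r7=5-1=4
CMP r7, #0  (cmp 4,0)
BGT L1: taken
XOR r1, r1, #15 → r1=5^15=10
ADD r1, r1, #4 → r1=10+4=14
OR r1, r1, #4 → r1=14|4=14
SUB r7, r7, #1 → r7=4-1=3
CMP r7, #0  (cmp 3,0)
BGT L1: taken
XOR r1, r1, #15 → r1=14^15=1
ADD r1, r1, #4 → r1=1+4=5
OR r1, r1, #4 → r1=5|4=5
SUB r7, r7, #1 → r7=3-1=2
CMP r7, #0  (cmp 2,0)
BGT L1: taken
XOR r1, r1, #15 → r1=5^15=10
ADD r1, r1, #4 → r1=10+4=14
OR r1, r1, #4 → r1=14|4=14
SUB r7, r7, #1 → r7=2-1=1
CMP r7, #0  (cmp 1,0)
BGT L1: taken
XOR r1, r1, #15 → r1=14^15=1
ADD r1, r1, #4 → r1=1+4=5
OR r1, r1, #4 → r1=5|4=5
SUB r7, r7, #1 → r7=1-1=0
CMP r7, #0  (cmp 0,0)
BGT L1: not taken
AND r1, r1, #127 → r1=5&127=5
halt.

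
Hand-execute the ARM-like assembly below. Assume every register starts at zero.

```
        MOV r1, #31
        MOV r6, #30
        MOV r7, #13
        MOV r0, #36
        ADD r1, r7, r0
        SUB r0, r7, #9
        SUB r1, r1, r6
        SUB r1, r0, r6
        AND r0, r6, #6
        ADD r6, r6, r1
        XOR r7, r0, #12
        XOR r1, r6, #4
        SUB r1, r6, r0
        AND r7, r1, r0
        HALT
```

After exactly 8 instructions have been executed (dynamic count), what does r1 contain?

-26

MOV r1, #31 → r1=31
MOV r6, #30 → r6=30
MOV r7, #13 → r7=13
MOV r0, #36 → r0=36
ADD r1, r7, r0 → r1=13+36=49
SUB r0, r7, #9 → r0=13-9=4
SUB r1, r1, r6 → r1=49-30=19
SUB r1, r0, r6 → r1=4-30=-26
After step 8: r1 = -26.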